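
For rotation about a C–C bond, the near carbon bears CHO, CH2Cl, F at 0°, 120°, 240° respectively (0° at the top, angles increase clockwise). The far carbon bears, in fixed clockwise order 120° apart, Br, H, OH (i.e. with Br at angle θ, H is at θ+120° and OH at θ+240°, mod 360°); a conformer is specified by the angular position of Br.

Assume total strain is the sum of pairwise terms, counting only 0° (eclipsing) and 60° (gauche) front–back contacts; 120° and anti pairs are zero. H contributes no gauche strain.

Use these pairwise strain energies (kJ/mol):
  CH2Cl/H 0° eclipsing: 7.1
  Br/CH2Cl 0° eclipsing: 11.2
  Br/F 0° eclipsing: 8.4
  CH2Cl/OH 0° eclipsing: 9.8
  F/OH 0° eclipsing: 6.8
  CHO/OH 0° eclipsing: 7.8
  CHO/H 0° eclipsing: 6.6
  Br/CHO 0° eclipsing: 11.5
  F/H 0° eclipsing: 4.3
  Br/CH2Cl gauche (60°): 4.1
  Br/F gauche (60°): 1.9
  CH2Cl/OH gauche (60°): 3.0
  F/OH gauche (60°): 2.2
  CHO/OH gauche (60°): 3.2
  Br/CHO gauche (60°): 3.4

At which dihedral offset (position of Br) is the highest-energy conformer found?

0°

Br at 0° (eclipsed): CHO(0°)/Br(0°) eclipsed 11.5; CH2Cl(120°)/H(120°) eclipsed 7.1; F(240°)/OH(240°) eclipsed 6.8 → 25.4 kJ/mol.
Br at 60° (staggered): CHO(0°)/Br(60°) gauche 3.4; CHO(0°)/OH(300°) gauche 3.2; CH2Cl(120°)/Br(60°) gauche 4.1; F(240°)/OH(300°) gauche 2.2 → 12.9 kJ/mol.
Br at 120° (eclipsed): CHO(0°)/OH(0°) eclipsed 7.8; CH2Cl(120°)/Br(120°) eclipsed 11.2; F(240°)/H(240°) eclipsed 4.3 → 23.3 kJ/mol.
Br at 180° (staggered): CHO(0°)/OH(60°) gauche 3.2; CH2Cl(120°)/Br(180°) gauche 4.1; CH2Cl(120°)/OH(60°) gauche 3.0; F(240°)/Br(180°) gauche 1.9 → 12.2 kJ/mol.
Br at 240° (eclipsed): CHO(0°)/H(0°) eclipsed 6.6; CH2Cl(120°)/OH(120°) eclipsed 9.8; F(240°)/Br(240°) eclipsed 8.4 → 24.8 kJ/mol.
Br at 300° (staggered): CHO(0°)/Br(300°) gauche 3.4; CH2Cl(120°)/OH(180°) gauche 3.0; F(240°)/Br(300°) gauche 1.9; F(240°)/OH(180°) gauche 2.2 → 10.5 kJ/mol.
The maximum (25.4 kJ/mol) occurs with Br at 0°.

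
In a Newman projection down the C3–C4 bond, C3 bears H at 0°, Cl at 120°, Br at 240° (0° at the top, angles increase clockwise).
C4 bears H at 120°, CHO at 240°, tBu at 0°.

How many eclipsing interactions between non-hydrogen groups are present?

1

Non-H eclipsing pairs: Br(240°)/CHO(240°) — 1 interaction.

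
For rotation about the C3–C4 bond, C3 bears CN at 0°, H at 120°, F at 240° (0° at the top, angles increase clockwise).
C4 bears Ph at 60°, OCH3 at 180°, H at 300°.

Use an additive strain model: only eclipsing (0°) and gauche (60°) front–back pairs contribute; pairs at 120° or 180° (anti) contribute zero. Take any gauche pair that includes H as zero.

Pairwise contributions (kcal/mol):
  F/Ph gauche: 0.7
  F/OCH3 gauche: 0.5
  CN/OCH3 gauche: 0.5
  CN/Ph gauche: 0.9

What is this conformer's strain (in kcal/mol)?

1.4 kcal/mol

This conformer (staggered): CN–Ph gauche, F–OCH3 gauche; 0.9 + 0.5 = 1.4 kcal/mol.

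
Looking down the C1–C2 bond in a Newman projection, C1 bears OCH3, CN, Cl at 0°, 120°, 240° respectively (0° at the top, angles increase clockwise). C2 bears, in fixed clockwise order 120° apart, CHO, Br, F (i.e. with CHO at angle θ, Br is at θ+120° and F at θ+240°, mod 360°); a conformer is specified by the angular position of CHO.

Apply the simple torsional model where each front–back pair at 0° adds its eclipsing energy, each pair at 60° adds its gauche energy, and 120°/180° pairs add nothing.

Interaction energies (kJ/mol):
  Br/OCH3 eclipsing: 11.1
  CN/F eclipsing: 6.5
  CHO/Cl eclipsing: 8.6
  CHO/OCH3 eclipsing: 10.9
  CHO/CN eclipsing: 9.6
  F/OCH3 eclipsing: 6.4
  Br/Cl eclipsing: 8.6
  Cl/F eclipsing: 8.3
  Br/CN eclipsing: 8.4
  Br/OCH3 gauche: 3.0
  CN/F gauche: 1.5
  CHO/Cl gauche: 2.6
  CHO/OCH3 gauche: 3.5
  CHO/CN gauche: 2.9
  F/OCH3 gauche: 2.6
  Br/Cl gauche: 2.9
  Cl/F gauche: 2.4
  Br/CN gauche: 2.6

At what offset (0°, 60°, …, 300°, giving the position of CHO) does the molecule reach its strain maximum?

CHO at 0° is eclipsed. OCH3 at 0° is eclipsed with CHO at 0° (10.9); CN at 120° is eclipsed with Br at 120° (8.4); Cl at 240° is eclipsed with F at 240° (8.3). Total 27.6 kJ/mol.
CHO at 60° is staggered. OCH3 at 0° is gauche with CHO at 60° (3.5); OCH3 at 0° is gauche with F at 300° (2.6); CN at 120° is gauche with CHO at 60° (2.9); CN at 120° is gauche with Br at 180° (2.6); Cl at 240° is gauche with Br at 180° (2.9); Cl at 240° is gauche with F at 300° (2.4). Total 16.9 kJ/mol.
CHO at 120° is eclipsed. OCH3 at 0° is eclipsed with F at 0° (6.4); CN at 120° is eclipsed with CHO at 120° (9.6); Cl at 240° is eclipsed with Br at 240° (8.6). Total 24.6 kJ/mol.
CHO at 180° is staggered. OCH3 at 0° is gauche with Br at 300° (3.0); OCH3 at 0° is gauche with F at 60° (2.6); CN at 120° is gauche with CHO at 180° (2.9); CN at 120° is gauche with F at 60° (1.5); Cl at 240° is gauche with CHO at 180° (2.6); Cl at 240° is gauche with Br at 300° (2.9). Total 15.5 kJ/mol.
CHO at 240° is eclipsed. OCH3 at 0° is eclipsed with Br at 0° (11.1); CN at 120° is eclipsed with F at 120° (6.5); Cl at 240° is eclipsed with CHO at 240° (8.6). Total 26.2 kJ/mol.
CHO at 300° is staggered. OCH3 at 0° is gauche with CHO at 300° (3.5); OCH3 at 0° is gauche with Br at 60° (3.0); CN at 120° is gauche with Br at 60° (2.6); CN at 120° is gauche with F at 180° (1.5); Cl at 240° is gauche with CHO at 300° (2.6); Cl at 240° is gauche with F at 180° (2.4). Total 15.6 kJ/mol.
The maximum (27.6 kJ/mol) occurs with CHO at 0°.

0°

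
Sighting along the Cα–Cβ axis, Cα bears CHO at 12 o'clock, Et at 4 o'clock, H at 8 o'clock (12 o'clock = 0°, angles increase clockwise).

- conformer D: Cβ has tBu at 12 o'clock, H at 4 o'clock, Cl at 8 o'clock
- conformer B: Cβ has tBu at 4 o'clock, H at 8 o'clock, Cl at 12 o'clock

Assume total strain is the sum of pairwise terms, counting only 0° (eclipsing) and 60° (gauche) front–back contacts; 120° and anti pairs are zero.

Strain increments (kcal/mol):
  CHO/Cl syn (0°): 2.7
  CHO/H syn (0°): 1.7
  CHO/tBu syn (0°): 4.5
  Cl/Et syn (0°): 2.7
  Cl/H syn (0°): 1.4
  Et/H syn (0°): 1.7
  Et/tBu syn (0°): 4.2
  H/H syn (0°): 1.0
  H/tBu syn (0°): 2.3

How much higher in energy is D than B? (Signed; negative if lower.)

D is eclipsed. CHO at 0° is eclipsed with tBu at 0° (4.5); Et at 120° is eclipsed with H at 120° (1.7); H at 240° is eclipsed with Cl at 240° (1.4). Total 7.6 kcal/mol.
B is eclipsed. CHO at 0° is eclipsed with Cl at 0° (2.7); Et at 120° is eclipsed with tBu at 120° (4.2); H at 240° is eclipsed with H at 240° (1.0). Total 7.9 kcal/mol.
E(D) − E(B) = 7.6 − 7.9 = -0.3 kcal/mol.

-0.3 kcal/mol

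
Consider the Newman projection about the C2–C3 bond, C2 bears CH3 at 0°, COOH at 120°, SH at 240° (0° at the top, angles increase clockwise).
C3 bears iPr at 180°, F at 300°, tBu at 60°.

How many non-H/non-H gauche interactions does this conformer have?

Non-H gauche pairs: CH3(0°)/F(300°); CH3(0°)/tBu(60°); COOH(120°)/iPr(180°); COOH(120°)/tBu(60°); SH(240°)/iPr(180°); SH(240°)/F(300°) — 6 interactions.

6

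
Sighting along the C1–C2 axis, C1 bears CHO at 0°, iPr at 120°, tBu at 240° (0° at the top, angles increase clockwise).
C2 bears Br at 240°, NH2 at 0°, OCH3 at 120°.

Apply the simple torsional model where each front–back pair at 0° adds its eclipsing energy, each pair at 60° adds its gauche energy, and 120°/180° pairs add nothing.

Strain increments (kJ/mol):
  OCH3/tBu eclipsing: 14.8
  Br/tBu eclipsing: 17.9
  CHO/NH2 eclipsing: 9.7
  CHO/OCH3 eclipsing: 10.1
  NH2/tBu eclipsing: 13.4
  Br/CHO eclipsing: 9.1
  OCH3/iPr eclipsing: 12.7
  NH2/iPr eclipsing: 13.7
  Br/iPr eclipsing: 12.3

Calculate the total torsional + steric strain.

This conformer is eclipsed. CHO at 0° is eclipsed with NH2 at 0° (9.7); iPr at 120° is eclipsed with OCH3 at 120° (12.7); tBu at 240° is eclipsed with Br at 240° (17.9). Total 40.3 kJ/mol.

40.3 kJ/mol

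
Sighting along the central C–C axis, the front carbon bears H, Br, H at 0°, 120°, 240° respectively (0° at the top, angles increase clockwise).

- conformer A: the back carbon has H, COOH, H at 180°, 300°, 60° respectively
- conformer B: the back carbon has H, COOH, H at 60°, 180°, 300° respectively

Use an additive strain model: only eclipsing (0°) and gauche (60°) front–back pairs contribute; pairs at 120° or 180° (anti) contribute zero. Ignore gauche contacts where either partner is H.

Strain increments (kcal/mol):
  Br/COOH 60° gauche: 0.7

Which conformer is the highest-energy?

A (staggered): no non-H gauche contacts → 0.0 kcal/mol.
B is staggered. Br at 120° is gauche with COOH at 180° (0.7). Total 0.7 kcal/mol.
B has the highest total (0.7 kcal/mol).

B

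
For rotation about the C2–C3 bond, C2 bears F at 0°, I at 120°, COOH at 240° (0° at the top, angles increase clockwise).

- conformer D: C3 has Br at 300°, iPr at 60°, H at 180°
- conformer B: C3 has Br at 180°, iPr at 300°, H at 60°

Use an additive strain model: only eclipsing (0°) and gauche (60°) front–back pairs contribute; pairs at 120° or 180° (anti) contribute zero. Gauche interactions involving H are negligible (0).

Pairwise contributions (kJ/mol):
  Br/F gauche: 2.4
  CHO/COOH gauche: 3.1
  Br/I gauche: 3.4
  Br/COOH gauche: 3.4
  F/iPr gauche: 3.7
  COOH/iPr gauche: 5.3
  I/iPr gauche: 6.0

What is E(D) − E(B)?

D (staggered): F(0°)/Br(300°) gauche 2.4; F(0°)/iPr(60°) gauche 3.7; I(120°)/iPr(60°) gauche 6.0; COOH(240°)/Br(300°) gauche 3.4 → 15.5 kJ/mol.
B (staggered): F(0°)/iPr(300°) gauche 3.7; I(120°)/Br(180°) gauche 3.4; COOH(240°)/Br(180°) gauche 3.4; COOH(240°)/iPr(300°) gauche 5.3 → 15.8 kJ/mol.
E(D) − E(B) = 15.5 − 15.8 = -0.3 kJ/mol.

-0.3 kJ/mol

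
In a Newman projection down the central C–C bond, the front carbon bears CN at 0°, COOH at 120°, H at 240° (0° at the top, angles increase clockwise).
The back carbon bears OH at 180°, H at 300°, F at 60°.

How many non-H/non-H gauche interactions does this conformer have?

Non-H gauche pairs: CN(0°)/F(60°); COOH(120°)/OH(180°); COOH(120°)/F(60°) — 3 interactions.

3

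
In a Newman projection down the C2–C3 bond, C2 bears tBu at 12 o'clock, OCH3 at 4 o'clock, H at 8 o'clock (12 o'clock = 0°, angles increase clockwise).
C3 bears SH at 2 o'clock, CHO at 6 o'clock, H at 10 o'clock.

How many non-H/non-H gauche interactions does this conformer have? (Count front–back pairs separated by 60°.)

Non-H gauche pairs: tBu(0°)/SH(60°); OCH3(120°)/SH(60°); OCH3(120°)/CHO(180°) — 3 interactions.

3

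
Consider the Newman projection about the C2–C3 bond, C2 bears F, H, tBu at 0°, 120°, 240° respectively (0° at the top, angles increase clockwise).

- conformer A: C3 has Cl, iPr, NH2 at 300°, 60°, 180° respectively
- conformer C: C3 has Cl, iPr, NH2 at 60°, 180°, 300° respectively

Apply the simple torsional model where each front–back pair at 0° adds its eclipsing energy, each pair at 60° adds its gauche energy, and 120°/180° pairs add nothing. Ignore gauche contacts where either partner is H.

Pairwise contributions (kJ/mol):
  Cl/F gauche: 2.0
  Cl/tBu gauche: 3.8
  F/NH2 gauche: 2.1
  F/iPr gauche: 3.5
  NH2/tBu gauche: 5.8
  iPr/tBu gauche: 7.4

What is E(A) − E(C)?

-2.2 kJ/mol

A is staggered. F at 0° is gauche with Cl at 300° (2.0); F at 0° is gauche with iPr at 60° (3.5); tBu at 240° is gauche with Cl at 300° (3.8); tBu at 240° is gauche with NH2 at 180° (5.8). Total 15.1 kJ/mol.
C is staggered. F at 0° is gauche with Cl at 60° (2.0); F at 0° is gauche with NH2 at 300° (2.1); tBu at 240° is gauche with iPr at 180° (7.4); tBu at 240° is gauche with NH2 at 300° (5.8). Total 17.3 kJ/mol.
E(A) − E(C) = 15.1 − 17.3 = -2.2 kJ/mol.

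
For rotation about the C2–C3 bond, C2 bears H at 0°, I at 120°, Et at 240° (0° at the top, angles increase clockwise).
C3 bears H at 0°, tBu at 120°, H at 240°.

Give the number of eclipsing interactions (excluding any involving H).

1

Non-H eclipsing pairs: I(120°)/tBu(120°) — 1 interaction.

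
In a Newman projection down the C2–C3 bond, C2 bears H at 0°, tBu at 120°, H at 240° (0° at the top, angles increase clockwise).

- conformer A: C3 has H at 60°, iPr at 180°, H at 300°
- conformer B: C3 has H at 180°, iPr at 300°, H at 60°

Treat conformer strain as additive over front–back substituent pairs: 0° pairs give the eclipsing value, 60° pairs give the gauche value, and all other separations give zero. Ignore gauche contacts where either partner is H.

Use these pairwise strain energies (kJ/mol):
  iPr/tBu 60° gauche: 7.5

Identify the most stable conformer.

A (staggered): tBu–iPr gauche; 7.5 = 7.5 kJ/mol.
B (staggered): no non-H gauche contacts → 0.0 kJ/mol.
B has the lowest total (0.0 kJ/mol).

B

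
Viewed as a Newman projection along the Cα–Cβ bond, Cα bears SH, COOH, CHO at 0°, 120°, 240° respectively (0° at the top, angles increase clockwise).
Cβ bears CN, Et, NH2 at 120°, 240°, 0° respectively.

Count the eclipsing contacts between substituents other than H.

3

Non-H eclipsing pairs: SH(0°)/NH2(0°); COOH(120°)/CN(120°); CHO(240°)/Et(240°) — 3 interactions.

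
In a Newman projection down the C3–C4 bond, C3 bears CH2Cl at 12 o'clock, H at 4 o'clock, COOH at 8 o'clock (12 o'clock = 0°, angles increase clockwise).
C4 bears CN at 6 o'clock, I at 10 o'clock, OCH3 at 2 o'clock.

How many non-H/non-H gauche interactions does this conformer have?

Non-H gauche pairs: CH2Cl(0°)/I(300°); CH2Cl(0°)/OCH3(60°); COOH(240°)/CN(180°); COOH(240°)/I(300°) — 4 interactions.

4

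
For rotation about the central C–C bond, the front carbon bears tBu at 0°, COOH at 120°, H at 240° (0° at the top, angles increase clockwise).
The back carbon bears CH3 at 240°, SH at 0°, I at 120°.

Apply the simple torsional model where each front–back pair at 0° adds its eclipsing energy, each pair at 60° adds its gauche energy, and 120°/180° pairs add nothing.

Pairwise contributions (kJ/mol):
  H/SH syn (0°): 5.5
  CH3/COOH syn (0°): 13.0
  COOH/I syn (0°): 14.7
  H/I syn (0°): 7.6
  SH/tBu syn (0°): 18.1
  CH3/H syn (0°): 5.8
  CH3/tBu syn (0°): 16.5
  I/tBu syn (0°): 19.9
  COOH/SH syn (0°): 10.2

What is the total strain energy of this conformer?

38.6 kJ/mol

This conformer (eclipsed): tBu–SH eclipsed, COOH–I eclipsed, H–CH3 eclipsed; 18.1 + 14.7 + 5.8 = 38.6 kJ/mol.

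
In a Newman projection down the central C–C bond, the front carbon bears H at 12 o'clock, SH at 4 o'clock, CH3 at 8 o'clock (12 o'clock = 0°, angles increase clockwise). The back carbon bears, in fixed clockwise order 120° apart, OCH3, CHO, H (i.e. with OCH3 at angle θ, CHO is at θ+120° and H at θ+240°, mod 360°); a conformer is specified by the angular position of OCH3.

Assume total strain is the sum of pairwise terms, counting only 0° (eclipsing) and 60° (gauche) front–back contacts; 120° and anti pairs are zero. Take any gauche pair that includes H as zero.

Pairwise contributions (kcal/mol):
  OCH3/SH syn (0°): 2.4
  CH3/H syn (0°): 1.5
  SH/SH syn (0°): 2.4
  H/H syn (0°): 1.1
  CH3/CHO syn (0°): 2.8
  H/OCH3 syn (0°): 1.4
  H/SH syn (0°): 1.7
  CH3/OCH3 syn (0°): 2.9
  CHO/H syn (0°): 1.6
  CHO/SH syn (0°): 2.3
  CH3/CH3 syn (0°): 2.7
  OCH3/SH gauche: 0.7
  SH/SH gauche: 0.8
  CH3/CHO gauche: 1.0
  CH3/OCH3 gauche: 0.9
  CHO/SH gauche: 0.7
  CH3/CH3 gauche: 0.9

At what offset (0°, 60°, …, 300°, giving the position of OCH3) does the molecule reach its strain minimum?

OCH3 at 0° is eclipsed. H at 0° is eclipsed with OCH3 at 0° (1.4); SH at 120° is eclipsed with CHO at 120° (2.3); CH3 at 240° is eclipsed with H at 240° (1.5). Total 5.2 kcal/mol.
OCH3 at 60° is staggered. SH at 120° is gauche with OCH3 at 60° (0.7); SH at 120° is gauche with CHO at 180° (0.7); CH3 at 240° is gauche with CHO at 180° (1.0). Total 2.4 kcal/mol.
OCH3 at 120° is eclipsed. H at 0° is eclipsed with H at 0° (1.1); SH at 120° is eclipsed with OCH3 at 120° (2.4); CH3 at 240° is eclipsed with CHO at 240° (2.8). Total 6.3 kcal/mol.
OCH3 at 180° is staggered. SH at 120° is gauche with OCH3 at 180° (0.7); CH3 at 240° is gauche with OCH3 at 180° (0.9); CH3 at 240° is gauche with CHO at 300° (1.0). Total 2.6 kcal/mol.
OCH3 at 240° is eclipsed. H at 0° is eclipsed with CHO at 0° (1.6); SH at 120° is eclipsed with H at 120° (1.7); CH3 at 240° is eclipsed with OCH3 at 240° (2.9). Total 6.2 kcal/mol.
OCH3 at 300° is staggered. SH at 120° is gauche with CHO at 60° (0.7); CH3 at 240° is gauche with OCH3 at 300° (0.9). Total 1.6 kcal/mol.
The minimum (1.6 kcal/mol) occurs with OCH3 at 300°.

300°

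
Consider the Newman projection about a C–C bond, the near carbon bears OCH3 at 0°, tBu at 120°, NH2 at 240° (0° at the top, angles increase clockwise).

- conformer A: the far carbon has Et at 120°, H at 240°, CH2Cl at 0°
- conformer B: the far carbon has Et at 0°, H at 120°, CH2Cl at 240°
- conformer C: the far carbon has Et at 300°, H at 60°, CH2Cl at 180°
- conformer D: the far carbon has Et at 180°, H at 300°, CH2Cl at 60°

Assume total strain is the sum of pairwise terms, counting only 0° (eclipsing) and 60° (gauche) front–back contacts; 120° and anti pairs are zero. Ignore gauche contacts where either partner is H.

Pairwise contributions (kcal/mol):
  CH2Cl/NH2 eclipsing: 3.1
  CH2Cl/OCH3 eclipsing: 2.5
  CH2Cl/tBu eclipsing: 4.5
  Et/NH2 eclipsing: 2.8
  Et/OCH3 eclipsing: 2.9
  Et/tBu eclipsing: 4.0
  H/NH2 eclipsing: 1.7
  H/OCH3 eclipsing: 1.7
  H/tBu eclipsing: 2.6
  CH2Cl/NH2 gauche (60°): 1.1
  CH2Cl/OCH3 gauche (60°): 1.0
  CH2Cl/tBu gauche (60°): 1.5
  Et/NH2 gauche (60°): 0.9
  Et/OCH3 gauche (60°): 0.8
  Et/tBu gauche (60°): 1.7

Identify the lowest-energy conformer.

A (eclipsed): OCH3–CH2Cl eclipsed, tBu–Et eclipsed, NH2–H eclipsed; 2.5 + 4.0 + 1.7 = 8.2 kcal/mol.
B (eclipsed): OCH3–Et eclipsed, tBu–H eclipsed, NH2–CH2Cl eclipsed; 2.9 + 2.6 + 3.1 = 8.6 kcal/mol.
C (staggered): OCH3–Et gauche, tBu–CH2Cl gauche, NH2–Et gauche, NH2–CH2Cl gauche; 0.8 + 1.5 + 0.9 + 1.1 = 4.3 kcal/mol.
D (staggered): OCH3–CH2Cl gauche, tBu–Et gauche, tBu–CH2Cl gauche, NH2–Et gauche; 1.0 + 1.7 + 1.5 + 0.9 = 5.1 kcal/mol.
C has the lowest total (4.3 kcal/mol).

C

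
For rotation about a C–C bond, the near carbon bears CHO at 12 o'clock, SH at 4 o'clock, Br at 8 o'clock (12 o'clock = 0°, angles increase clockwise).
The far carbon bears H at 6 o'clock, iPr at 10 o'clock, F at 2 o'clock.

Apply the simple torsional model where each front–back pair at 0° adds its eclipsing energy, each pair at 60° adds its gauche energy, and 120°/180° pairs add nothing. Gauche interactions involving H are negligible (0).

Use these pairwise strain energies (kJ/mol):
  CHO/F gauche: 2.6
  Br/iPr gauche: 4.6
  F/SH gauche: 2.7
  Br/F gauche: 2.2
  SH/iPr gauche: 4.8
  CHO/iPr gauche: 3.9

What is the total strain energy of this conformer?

This conformer is staggered. CHO at 0° is gauche with iPr at 300° (3.9); CHO at 0° is gauche with F at 60° (2.6); SH at 120° is gauche with F at 60° (2.7); Br at 240° is gauche with iPr at 300° (4.6). Total 13.8 kJ/mol.

13.8 kJ/mol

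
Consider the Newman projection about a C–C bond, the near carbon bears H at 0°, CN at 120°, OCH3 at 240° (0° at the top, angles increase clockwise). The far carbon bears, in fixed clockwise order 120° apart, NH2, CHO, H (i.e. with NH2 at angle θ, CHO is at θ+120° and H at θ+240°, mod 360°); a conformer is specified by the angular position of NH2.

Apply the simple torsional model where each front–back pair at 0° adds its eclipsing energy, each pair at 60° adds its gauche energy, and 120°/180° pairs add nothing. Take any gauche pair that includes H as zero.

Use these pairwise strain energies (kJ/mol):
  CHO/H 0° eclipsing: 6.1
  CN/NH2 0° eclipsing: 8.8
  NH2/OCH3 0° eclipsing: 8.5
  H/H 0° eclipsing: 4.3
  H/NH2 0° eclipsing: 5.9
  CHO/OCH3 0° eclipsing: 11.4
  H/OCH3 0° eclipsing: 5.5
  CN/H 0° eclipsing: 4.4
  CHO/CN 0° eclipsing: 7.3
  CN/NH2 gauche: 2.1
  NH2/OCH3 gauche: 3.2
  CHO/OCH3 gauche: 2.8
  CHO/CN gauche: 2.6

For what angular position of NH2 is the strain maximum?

120°

NH2 at 0° (eclipsed): H(0°)/NH2(0°) eclipsed 5.9; CN(120°)/CHO(120°) eclipsed 7.3; OCH3(240°)/H(240°) eclipsed 5.5 → 18.7 kJ/mol.
NH2 at 60° (staggered): CN(120°)/NH2(60°) gauche 2.1; CN(120°)/CHO(180°) gauche 2.6; OCH3(240°)/CHO(180°) gauche 2.8 → 7.5 kJ/mol.
NH2 at 120° (eclipsed): H(0°)/H(0°) eclipsed 4.3; CN(120°)/NH2(120°) eclipsed 8.8; OCH3(240°)/CHO(240°) eclipsed 11.4 → 24.5 kJ/mol.
NH2 at 180° (staggered): CN(120°)/NH2(180°) gauche 2.1; OCH3(240°)/NH2(180°) gauche 3.2; OCH3(240°)/CHO(300°) gauche 2.8 → 8.1 kJ/mol.
NH2 at 240° (eclipsed): H(0°)/CHO(0°) eclipsed 6.1; CN(120°)/H(120°) eclipsed 4.4; OCH3(240°)/NH2(240°) eclipsed 8.5 → 19.0 kJ/mol.
NH2 at 300° (staggered): CN(120°)/CHO(60°) gauche 2.6; OCH3(240°)/NH2(300°) gauche 3.2 → 5.8 kJ/mol.
The maximum (24.5 kJ/mol) occurs with NH2 at 120°.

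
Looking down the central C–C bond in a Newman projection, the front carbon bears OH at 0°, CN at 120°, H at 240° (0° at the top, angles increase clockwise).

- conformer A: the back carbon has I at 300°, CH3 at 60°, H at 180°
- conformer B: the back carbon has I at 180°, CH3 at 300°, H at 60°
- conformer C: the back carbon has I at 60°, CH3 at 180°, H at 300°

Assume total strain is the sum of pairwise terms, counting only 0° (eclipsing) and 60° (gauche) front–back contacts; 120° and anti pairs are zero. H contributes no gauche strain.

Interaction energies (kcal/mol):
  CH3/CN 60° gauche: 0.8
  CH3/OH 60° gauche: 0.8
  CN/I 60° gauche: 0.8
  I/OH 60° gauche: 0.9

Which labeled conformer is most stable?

B

A (staggered): OH(0°)/I(300°) gauche 0.9; OH(0°)/CH3(60°) gauche 0.8; CN(120°)/CH3(60°) gauche 0.8 → 2.5 kcal/mol.
B (staggered): OH(0°)/CH3(300°) gauche 0.8; CN(120°)/I(180°) gauche 0.8 → 1.6 kcal/mol.
C (staggered): OH(0°)/I(60°) gauche 0.9; CN(120°)/I(60°) gauche 0.8; CN(120°)/CH3(180°) gauche 0.8 → 2.5 kcal/mol.
B has the lowest total (1.6 kcal/mol).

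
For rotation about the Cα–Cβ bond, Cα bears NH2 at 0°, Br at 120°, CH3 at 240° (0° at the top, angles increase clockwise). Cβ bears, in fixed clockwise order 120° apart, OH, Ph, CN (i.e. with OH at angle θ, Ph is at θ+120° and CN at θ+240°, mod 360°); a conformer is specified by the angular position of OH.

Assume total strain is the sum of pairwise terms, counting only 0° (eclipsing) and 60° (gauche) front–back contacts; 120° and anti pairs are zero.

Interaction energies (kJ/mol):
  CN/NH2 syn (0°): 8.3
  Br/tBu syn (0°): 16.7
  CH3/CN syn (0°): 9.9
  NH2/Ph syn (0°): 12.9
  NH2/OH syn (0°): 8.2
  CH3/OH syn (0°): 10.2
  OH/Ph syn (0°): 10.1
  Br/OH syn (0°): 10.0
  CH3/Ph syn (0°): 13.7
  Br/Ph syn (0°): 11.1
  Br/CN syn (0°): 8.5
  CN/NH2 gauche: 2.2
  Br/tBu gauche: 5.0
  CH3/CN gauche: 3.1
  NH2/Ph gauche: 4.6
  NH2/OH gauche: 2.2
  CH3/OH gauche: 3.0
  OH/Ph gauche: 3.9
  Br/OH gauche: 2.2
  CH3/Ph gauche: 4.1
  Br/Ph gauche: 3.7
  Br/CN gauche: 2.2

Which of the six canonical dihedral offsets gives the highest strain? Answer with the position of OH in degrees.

OH at 0° (eclipsed): NH2–OH eclipsed, Br–Ph eclipsed, CH3–CN eclipsed; 8.2 + 11.1 + 9.9 = 29.2 kJ/mol.
OH at 60° (staggered): NH2–OH gauche, NH2–CN gauche, Br–OH gauche, Br–Ph gauche, CH3–Ph gauche, CH3–CN gauche; 2.2 + 2.2 + 2.2 + 3.7 + 4.1 + 3.1 = 17.5 kJ/mol.
OH at 120° (eclipsed): NH2–CN eclipsed, Br–OH eclipsed, CH3–Ph eclipsed; 8.3 + 10.0 + 13.7 = 32.0 kJ/mol.
OH at 180° (staggered): NH2–Ph gauche, NH2–CN gauche, Br–OH gauche, Br–CN gauche, CH3–OH gauche, CH3–Ph gauche; 4.6 + 2.2 + 2.2 + 2.2 + 3.0 + 4.1 = 18.3 kJ/mol.
OH at 240° (eclipsed): NH2–Ph eclipsed, Br–CN eclipsed, CH3–OH eclipsed; 12.9 + 8.5 + 10.2 = 31.6 kJ/mol.
OH at 300° (staggered): NH2–OH gauche, NH2–Ph gauche, Br–Ph gauche, Br–CN gauche, CH3–OH gauche, CH3–CN gauche; 2.2 + 4.6 + 3.7 + 2.2 + 3.0 + 3.1 = 18.8 kJ/mol.
The maximum (32.0 kJ/mol) occurs with OH at 120°.

120°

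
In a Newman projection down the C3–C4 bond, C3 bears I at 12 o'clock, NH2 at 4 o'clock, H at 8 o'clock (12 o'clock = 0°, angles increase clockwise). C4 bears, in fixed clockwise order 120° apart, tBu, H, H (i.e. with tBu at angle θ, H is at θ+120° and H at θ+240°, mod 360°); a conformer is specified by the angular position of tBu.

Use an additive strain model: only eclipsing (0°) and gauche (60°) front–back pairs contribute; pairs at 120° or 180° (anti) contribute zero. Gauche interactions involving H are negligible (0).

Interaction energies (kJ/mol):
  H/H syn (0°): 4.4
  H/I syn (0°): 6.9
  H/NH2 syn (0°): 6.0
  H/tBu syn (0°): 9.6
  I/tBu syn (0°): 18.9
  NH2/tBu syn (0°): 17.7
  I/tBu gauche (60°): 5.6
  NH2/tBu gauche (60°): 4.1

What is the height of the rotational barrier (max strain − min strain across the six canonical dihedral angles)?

25.2 kJ/mol

tBu at 0° (eclipsed): I(0°)/tBu(0°) eclipsed 18.9; NH2(120°)/H(120°) eclipsed 6.0; H(240°)/H(240°) eclipsed 4.4 → 29.3 kJ/mol.
tBu at 60° (staggered): I(0°)/tBu(60°) gauche 5.6; NH2(120°)/tBu(60°) gauche 4.1 → 9.7 kJ/mol.
tBu at 120° (eclipsed): I(0°)/H(0°) eclipsed 6.9; NH2(120°)/tBu(120°) eclipsed 17.7; H(240°)/H(240°) eclipsed 4.4 → 29.0 kJ/mol.
tBu at 180° (staggered): NH2(120°)/tBu(180°) gauche 4.1 → 4.1 kJ/mol.
tBu at 240° (eclipsed): I(0°)/H(0°) eclipsed 6.9; NH2(120°)/H(120°) eclipsed 6.0; H(240°)/tBu(240°) eclipsed 9.6 → 22.5 kJ/mol.
tBu at 300° (staggered): I(0°)/tBu(300°) gauche 5.6 → 5.6 kJ/mol.
Max at 0° (29.3 kJ/mol), min at 180° (4.1 kJ/mol); barrier = 25.2 kJ/mol.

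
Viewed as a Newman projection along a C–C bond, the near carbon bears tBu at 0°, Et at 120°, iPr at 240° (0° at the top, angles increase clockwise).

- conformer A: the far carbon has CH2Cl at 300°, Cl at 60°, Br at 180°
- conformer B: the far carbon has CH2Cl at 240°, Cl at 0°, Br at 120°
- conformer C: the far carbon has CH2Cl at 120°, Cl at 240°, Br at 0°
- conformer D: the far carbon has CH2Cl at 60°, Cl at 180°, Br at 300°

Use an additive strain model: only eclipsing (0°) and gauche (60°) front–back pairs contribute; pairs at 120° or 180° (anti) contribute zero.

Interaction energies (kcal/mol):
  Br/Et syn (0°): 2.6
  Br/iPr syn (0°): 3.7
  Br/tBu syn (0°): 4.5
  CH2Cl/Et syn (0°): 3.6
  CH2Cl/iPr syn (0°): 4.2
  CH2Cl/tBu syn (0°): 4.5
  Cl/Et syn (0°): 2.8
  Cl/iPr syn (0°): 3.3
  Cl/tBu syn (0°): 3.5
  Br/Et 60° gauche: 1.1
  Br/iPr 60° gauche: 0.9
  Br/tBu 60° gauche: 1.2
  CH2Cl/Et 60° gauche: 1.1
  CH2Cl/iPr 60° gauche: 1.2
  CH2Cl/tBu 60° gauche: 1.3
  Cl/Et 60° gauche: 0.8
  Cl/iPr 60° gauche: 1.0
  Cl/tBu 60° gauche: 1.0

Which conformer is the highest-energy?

C

A is staggered. tBu at 0° is gauche with CH2Cl at 300° (1.3); tBu at 0° is gauche with Cl at 60° (1.0); Et at 120° is gauche with Cl at 60° (0.8); Et at 120° is gauche with Br at 180° (1.1); iPr at 240° is gauche with CH2Cl at 300° (1.2); iPr at 240° is gauche with Br at 180° (0.9). Total 6.3 kcal/mol.
B is eclipsed. tBu at 0° is eclipsed with Cl at 0° (3.5); Et at 120° is eclipsed with Br at 120° (2.6); iPr at 240° is eclipsed with CH2Cl at 240° (4.2). Total 10.3 kcal/mol.
C is eclipsed. tBu at 0° is eclipsed with Br at 0° (4.5); Et at 120° is eclipsed with CH2Cl at 120° (3.6); iPr at 240° is eclipsed with Cl at 240° (3.3). Total 11.4 kcal/mol.
D is staggered. tBu at 0° is gauche with CH2Cl at 60° (1.3); tBu at 0° is gauche with Br at 300° (1.2); Et at 120° is gauche with CH2Cl at 60° (1.1); Et at 120° is gauche with Cl at 180° (0.8); iPr at 240° is gauche with Cl at 180° (1.0); iPr at 240° is gauche with Br at 300° (0.9). Total 6.3 kcal/mol.
C has the highest total (11.4 kcal/mol).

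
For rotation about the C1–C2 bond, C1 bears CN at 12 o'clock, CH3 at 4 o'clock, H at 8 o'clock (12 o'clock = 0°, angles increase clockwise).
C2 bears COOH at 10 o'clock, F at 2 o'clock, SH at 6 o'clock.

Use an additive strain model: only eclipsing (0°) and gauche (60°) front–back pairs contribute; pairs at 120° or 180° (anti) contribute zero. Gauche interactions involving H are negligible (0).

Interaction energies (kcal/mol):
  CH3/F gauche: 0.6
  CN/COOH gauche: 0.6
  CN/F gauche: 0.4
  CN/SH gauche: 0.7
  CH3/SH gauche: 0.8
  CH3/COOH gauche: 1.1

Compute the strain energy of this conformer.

This conformer (staggered): CN(0°)/COOH(300°) gauche 0.6; CN(0°)/F(60°) gauche 0.4; CH3(120°)/F(60°) gauche 0.6; CH3(120°)/SH(180°) gauche 0.8 → 2.4 kcal/mol.

2.4 kcal/mol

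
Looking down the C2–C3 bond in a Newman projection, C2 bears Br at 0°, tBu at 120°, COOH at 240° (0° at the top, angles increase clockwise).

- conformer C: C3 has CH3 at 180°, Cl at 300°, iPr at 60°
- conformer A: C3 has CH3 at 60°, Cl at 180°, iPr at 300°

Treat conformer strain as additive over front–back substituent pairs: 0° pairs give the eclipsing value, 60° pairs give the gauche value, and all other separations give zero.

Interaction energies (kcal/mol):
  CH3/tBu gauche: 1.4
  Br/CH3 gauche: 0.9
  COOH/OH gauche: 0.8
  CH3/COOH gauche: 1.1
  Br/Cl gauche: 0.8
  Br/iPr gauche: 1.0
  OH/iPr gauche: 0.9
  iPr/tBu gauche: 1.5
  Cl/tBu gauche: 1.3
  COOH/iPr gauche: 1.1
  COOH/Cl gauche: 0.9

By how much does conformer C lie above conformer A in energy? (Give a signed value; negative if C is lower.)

C is staggered. Br at 0° is gauche with Cl at 300° (0.8); Br at 0° is gauche with iPr at 60° (1.0); tBu at 120° is gauche with CH3 at 180° (1.4); tBu at 120° is gauche with iPr at 60° (1.5); COOH at 240° is gauche with CH3 at 180° (1.1); COOH at 240° is gauche with Cl at 300° (0.9). Total 6.7 kcal/mol.
A is staggered. Br at 0° is gauche with CH3 at 60° (0.9); Br at 0° is gauche with iPr at 300° (1.0); tBu at 120° is gauche with CH3 at 60° (1.4); tBu at 120° is gauche with Cl at 180° (1.3); COOH at 240° is gauche with Cl at 180° (0.9); COOH at 240° is gauche with iPr at 300° (1.1). Total 6.6 kcal/mol.
E(C) − E(A) = 6.7 − 6.6 = +0.1 kcal/mol.

+0.1 kcal/mol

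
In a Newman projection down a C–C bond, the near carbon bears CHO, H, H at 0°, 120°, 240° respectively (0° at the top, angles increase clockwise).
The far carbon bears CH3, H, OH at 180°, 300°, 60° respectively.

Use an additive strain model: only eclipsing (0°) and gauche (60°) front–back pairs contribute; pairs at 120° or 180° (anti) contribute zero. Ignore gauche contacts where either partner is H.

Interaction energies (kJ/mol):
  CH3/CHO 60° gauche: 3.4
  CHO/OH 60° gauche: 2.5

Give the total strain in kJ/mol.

2.5 kJ/mol

This conformer (staggered): CHO(0°)/OH(60°) gauche 2.5 → 2.5 kJ/mol.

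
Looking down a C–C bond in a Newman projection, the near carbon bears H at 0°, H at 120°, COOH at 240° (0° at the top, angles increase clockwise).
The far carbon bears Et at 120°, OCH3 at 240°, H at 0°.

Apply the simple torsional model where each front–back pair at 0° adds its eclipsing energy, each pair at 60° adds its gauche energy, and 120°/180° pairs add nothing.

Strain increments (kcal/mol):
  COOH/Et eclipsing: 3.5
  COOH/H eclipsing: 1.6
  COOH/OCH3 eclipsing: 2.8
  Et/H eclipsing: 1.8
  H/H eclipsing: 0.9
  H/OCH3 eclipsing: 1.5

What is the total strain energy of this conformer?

This conformer is eclipsed. H at 0° is eclipsed with H at 0° (0.9); H at 120° is eclipsed with Et at 120° (1.8); COOH at 240° is eclipsed with OCH3 at 240° (2.8). Total 5.5 kcal/mol.

5.5 kcal/mol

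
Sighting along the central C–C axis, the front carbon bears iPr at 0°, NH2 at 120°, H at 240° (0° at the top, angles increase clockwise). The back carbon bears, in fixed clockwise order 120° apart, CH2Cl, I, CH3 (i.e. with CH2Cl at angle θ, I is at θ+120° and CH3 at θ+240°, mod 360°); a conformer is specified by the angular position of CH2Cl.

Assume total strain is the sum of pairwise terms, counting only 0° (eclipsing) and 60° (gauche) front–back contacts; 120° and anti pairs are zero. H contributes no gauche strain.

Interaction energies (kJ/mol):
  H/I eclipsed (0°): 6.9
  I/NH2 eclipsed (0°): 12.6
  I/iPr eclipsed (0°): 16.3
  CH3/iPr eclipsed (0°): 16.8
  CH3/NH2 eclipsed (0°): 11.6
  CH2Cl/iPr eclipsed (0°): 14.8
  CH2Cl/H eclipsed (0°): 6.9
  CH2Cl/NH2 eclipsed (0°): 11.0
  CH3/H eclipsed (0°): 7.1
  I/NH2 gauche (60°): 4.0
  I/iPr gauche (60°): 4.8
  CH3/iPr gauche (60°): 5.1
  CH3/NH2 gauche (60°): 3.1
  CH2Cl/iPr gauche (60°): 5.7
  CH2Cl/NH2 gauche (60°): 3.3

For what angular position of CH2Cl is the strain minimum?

CH2Cl at 0° (eclipsed): iPr(0°)/CH2Cl(0°) eclipsed 14.8; NH2(120°)/I(120°) eclipsed 12.6; H(240°)/CH3(240°) eclipsed 7.1 → 34.5 kJ/mol.
CH2Cl at 60° (staggered): iPr(0°)/CH2Cl(60°) gauche 5.7; iPr(0°)/CH3(300°) gauche 5.1; NH2(120°)/CH2Cl(60°) gauche 3.3; NH2(120°)/I(180°) gauche 4.0 → 18.1 kJ/mol.
CH2Cl at 120° (eclipsed): iPr(0°)/CH3(0°) eclipsed 16.8; NH2(120°)/CH2Cl(120°) eclipsed 11.0; H(240°)/I(240°) eclipsed 6.9 → 34.7 kJ/mol.
CH2Cl at 180° (staggered): iPr(0°)/I(300°) gauche 4.8; iPr(0°)/CH3(60°) gauche 5.1; NH2(120°)/CH2Cl(180°) gauche 3.3; NH2(120°)/CH3(60°) gauche 3.1 → 16.3 kJ/mol.
CH2Cl at 240° (eclipsed): iPr(0°)/I(0°) eclipsed 16.3; NH2(120°)/CH3(120°) eclipsed 11.6; H(240°)/CH2Cl(240°) eclipsed 6.9 → 34.8 kJ/mol.
CH2Cl at 300° (staggered): iPr(0°)/CH2Cl(300°) gauche 5.7; iPr(0°)/I(60°) gauche 4.8; NH2(120°)/I(60°) gauche 4.0; NH2(120°)/CH3(180°) gauche 3.1 → 17.6 kJ/mol.
The minimum (16.3 kJ/mol) occurs with CH2Cl at 180°.

180°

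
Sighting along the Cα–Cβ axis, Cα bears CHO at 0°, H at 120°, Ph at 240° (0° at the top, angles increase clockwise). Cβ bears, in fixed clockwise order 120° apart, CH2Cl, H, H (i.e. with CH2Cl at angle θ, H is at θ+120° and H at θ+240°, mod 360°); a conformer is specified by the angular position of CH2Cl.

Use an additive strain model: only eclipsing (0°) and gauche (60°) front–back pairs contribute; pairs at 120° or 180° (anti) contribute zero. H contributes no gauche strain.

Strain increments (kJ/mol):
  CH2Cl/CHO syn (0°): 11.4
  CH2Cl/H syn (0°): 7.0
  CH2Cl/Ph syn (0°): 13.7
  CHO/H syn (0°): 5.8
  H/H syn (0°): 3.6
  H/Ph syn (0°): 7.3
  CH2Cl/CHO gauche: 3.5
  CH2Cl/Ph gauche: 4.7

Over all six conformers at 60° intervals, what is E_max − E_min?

19.6 kJ/mol

CH2Cl at 0° is eclipsed. CHO at 0° is eclipsed with CH2Cl at 0° (11.4); H at 120° is eclipsed with H at 120° (3.6); Ph at 240° is eclipsed with H at 240° (7.3). Total 22.3 kJ/mol.
CH2Cl at 60° is staggered. CHO at 0° is gauche with CH2Cl at 60° (3.5). Total 3.5 kJ/mol.
CH2Cl at 120° is eclipsed. CHO at 0° is eclipsed with H at 0° (5.8); H at 120° is eclipsed with CH2Cl at 120° (7.0); Ph at 240° is eclipsed with H at 240° (7.3). Total 20.1 kJ/mol.
CH2Cl at 180° is staggered. Ph at 240° is gauche with CH2Cl at 180° (4.7). Total 4.7 kJ/mol.
CH2Cl at 240° is eclipsed. CHO at 0° is eclipsed with H at 0° (5.8); H at 120° is eclipsed with H at 120° (3.6); Ph at 240° is eclipsed with CH2Cl at 240° (13.7). Total 23.1 kJ/mol.
CH2Cl at 300° is staggered. CHO at 0° is gauche with CH2Cl at 300° (3.5); Ph at 240° is gauche with CH2Cl at 300° (4.7). Total 8.2 kJ/mol.
Max at 240° (23.1 kJ/mol), min at 60° (3.5 kJ/mol); barrier = 19.6 kJ/mol.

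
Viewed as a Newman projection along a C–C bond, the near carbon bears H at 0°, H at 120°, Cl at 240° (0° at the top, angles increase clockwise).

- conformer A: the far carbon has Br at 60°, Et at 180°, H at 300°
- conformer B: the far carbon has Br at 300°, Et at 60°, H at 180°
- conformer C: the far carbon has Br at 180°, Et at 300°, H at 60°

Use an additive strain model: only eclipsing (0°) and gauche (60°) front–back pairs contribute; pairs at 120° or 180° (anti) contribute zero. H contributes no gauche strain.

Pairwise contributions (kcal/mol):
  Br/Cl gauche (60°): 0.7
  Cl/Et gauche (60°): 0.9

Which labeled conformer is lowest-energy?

B

A (staggered): Cl(240°)/Et(180°) gauche 0.9 → 0.9 kcal/mol.
B (staggered): Cl(240°)/Br(300°) gauche 0.7 → 0.7 kcal/mol.
C (staggered): Cl(240°)/Br(180°) gauche 0.7; Cl(240°)/Et(300°) gauche 0.9 → 1.6 kcal/mol.
B has the lowest total (0.7 kcal/mol).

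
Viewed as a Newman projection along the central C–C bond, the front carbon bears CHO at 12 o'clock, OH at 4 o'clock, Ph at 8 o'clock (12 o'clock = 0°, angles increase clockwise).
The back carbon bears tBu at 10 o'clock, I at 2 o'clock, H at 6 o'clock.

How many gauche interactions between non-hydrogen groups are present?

Non-H gauche pairs: CHO(0°)/tBu(300°); CHO(0°)/I(60°); OH(120°)/I(60°); Ph(240°)/tBu(300°) — 4 interactions.

4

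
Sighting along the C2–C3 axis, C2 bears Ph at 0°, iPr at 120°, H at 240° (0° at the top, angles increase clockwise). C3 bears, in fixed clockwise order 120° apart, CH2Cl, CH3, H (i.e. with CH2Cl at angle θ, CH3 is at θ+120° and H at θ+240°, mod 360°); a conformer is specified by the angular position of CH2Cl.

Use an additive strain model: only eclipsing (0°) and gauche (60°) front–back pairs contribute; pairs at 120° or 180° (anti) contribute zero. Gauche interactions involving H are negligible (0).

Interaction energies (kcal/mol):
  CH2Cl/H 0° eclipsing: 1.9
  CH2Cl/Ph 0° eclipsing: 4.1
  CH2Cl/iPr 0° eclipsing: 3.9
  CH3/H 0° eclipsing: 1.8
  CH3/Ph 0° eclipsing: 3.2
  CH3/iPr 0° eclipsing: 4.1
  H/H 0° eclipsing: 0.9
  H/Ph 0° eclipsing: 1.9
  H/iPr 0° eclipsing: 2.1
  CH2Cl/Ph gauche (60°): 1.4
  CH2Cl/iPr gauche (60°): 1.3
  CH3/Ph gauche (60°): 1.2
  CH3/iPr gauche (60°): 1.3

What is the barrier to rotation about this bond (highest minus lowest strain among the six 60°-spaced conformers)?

CH2Cl at 0° (eclipsed): Ph(0°)/CH2Cl(0°) eclipsed 4.1; iPr(120°)/CH3(120°) eclipsed 4.1; H(240°)/H(240°) eclipsed 0.9 → 9.1 kcal/mol.
CH2Cl at 60° (staggered): Ph(0°)/CH2Cl(60°) gauche 1.4; iPr(120°)/CH2Cl(60°) gauche 1.3; iPr(120°)/CH3(180°) gauche 1.3 → 4.0 kcal/mol.
CH2Cl at 120° (eclipsed): Ph(0°)/H(0°) eclipsed 1.9; iPr(120°)/CH2Cl(120°) eclipsed 3.9; H(240°)/CH3(240°) eclipsed 1.8 → 7.6 kcal/mol.
CH2Cl at 180° (staggered): Ph(0°)/CH3(300°) gauche 1.2; iPr(120°)/CH2Cl(180°) gauche 1.3 → 2.5 kcal/mol.
CH2Cl at 240° (eclipsed): Ph(0°)/CH3(0°) eclipsed 3.2; iPr(120°)/H(120°) eclipsed 2.1; H(240°)/CH2Cl(240°) eclipsed 1.9 → 7.2 kcal/mol.
CH2Cl at 300° (staggered): Ph(0°)/CH2Cl(300°) gauche 1.4; Ph(0°)/CH3(60°) gauche 1.2; iPr(120°)/CH3(60°) gauche 1.3 → 3.9 kcal/mol.
Max at 0° (9.1 kcal/mol), min at 180° (2.5 kcal/mol); barrier = 6.6 kcal/mol.

6.6 kcal/mol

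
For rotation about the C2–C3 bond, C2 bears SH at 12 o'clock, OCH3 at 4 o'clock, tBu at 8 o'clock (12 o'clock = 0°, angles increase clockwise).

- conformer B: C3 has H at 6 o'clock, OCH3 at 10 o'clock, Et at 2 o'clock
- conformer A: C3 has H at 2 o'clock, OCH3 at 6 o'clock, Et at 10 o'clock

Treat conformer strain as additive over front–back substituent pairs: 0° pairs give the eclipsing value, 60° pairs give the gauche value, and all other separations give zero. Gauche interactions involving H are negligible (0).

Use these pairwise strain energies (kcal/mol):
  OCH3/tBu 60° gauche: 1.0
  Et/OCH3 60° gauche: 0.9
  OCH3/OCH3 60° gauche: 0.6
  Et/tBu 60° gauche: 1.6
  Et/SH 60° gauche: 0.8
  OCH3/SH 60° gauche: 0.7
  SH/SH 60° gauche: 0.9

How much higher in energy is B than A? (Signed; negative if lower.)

B is staggered. SH at 0° is gauche with OCH3 at 300° (0.7); SH at 0° is gauche with Et at 60° (0.8); OCH3 at 120° is gauche with Et at 60° (0.9); tBu at 240° is gauche with OCH3 at 300° (1.0). Total 3.4 kcal/mol.
A is staggered. SH at 0° is gauche with Et at 300° (0.8); OCH3 at 120° is gauche with OCH3 at 180° (0.6); tBu at 240° is gauche with OCH3 at 180° (1.0); tBu at 240° is gauche with Et at 300° (1.6). Total 4.0 kcal/mol.
E(B) − E(A) = 3.4 − 4.0 = -0.6 kcal/mol.

-0.6 kcal/mol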